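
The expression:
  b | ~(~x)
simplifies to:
b | x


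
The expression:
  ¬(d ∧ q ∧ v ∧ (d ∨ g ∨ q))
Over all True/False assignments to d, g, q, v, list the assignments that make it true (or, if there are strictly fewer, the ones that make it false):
is false only for:
  d=True, g=False, q=True, v=True;
  d=True, g=True, q=True, v=True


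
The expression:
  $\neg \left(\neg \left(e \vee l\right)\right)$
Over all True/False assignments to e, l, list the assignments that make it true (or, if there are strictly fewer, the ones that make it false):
is false only for:
  e=False, l=False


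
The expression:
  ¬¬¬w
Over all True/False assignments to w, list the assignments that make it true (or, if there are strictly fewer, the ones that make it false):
is true only for:
  w=False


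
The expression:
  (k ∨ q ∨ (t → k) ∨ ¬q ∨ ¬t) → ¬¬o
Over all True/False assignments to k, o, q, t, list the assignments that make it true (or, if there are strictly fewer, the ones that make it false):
is true only for:
  k=False, o=True, q=False, t=False;
  k=False, o=True, q=False, t=True;
  k=False, o=True, q=True, t=False;
  k=False, o=True, q=True, t=True;
  k=True, o=True, q=False, t=False;
  k=True, o=True, q=False, t=True;
  k=True, o=True, q=True, t=False;
  k=True, o=True, q=True, t=True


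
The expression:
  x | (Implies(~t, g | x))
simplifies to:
g | t | x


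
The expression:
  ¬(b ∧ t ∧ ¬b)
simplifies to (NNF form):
True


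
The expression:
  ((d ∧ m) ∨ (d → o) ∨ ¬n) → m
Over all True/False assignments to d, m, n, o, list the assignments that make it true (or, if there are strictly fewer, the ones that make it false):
is false only for:
  d=False, m=False, n=False, o=False;
  d=False, m=False, n=False, o=True;
  d=False, m=False, n=True, o=False;
  d=False, m=False, n=True, o=True;
  d=True, m=False, n=False, o=False;
  d=True, m=False, n=False, o=True;
  d=True, m=False, n=True, o=True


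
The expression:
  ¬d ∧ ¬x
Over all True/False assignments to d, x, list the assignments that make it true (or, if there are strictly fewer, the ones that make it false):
is true only for:
  d=False, x=False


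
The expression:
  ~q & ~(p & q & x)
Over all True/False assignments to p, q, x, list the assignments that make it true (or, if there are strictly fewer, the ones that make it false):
is true only for:
  p=False, q=False, x=False;
  p=False, q=False, x=True;
  p=True, q=False, x=False;
  p=True, q=False, x=True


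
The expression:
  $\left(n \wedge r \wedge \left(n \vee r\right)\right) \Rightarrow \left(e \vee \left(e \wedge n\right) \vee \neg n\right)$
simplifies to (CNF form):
$e \vee \neg n \vee \neg r$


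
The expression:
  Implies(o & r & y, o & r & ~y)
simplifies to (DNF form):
~o | ~r | ~y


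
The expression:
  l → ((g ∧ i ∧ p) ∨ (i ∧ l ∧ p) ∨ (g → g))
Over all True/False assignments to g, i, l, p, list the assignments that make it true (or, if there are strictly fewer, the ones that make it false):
is always true.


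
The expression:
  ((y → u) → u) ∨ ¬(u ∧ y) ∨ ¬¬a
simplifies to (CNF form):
True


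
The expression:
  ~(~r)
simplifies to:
r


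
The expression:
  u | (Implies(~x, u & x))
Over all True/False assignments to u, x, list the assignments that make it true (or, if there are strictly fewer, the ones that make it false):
is false only for:
  u=False, x=False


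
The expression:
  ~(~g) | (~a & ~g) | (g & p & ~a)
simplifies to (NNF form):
g | ~a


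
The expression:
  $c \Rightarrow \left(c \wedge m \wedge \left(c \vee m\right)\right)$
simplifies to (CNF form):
$m \vee \neg c$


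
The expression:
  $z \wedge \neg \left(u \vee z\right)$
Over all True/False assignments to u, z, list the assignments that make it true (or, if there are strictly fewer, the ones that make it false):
is never true.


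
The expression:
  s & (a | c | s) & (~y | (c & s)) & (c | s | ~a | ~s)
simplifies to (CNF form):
s & (c | ~y)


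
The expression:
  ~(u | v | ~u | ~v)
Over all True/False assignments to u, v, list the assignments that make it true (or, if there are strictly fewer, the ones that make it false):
is never true.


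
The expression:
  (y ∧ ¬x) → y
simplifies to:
True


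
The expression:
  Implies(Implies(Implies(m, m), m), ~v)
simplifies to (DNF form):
~m | ~v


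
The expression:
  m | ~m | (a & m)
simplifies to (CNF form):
True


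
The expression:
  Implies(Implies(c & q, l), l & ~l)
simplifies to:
c & q & ~l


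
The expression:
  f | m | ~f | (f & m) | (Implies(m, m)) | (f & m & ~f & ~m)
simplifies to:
True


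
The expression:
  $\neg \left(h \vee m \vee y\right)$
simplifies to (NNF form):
$\neg h \wedge \neg m \wedge \neg y$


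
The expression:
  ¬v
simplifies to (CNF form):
¬v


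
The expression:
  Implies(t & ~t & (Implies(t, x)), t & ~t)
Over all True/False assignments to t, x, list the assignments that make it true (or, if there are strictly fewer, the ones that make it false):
is always true.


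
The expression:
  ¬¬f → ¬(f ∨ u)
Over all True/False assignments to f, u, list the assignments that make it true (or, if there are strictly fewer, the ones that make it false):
is true only for:
  f=False, u=False;
  f=False, u=True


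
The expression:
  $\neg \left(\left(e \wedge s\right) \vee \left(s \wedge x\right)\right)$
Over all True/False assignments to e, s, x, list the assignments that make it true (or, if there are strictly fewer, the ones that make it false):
is false only for:
  e=False, s=True, x=True;
  e=True, s=True, x=False;
  e=True, s=True, x=True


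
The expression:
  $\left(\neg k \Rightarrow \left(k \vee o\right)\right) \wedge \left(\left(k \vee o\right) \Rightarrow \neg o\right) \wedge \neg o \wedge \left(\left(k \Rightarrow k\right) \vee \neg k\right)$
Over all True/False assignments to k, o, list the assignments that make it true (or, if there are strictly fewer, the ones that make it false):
is true only for:
  k=True, o=False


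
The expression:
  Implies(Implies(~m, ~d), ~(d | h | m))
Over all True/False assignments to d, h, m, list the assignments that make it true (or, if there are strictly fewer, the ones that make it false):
is true only for:
  d=False, h=False, m=False;
  d=True, h=False, m=False;
  d=True, h=True, m=False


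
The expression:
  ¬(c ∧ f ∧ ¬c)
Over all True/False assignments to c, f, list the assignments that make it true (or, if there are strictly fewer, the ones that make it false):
is always true.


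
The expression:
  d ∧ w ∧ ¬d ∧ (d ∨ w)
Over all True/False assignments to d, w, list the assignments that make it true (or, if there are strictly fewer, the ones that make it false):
is never true.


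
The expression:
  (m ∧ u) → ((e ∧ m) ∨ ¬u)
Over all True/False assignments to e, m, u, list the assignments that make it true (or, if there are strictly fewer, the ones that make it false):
is false only for:
  e=False, m=True, u=True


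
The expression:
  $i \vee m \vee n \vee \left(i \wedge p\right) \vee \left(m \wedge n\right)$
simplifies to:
$i \vee m \vee n$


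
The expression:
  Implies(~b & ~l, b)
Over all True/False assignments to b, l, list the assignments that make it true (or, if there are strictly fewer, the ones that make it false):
is false only for:
  b=False, l=False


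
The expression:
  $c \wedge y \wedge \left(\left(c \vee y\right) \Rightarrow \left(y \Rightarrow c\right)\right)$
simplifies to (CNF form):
$c \wedge y$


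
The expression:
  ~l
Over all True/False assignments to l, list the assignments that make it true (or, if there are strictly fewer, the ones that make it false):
is true only for:
  l=False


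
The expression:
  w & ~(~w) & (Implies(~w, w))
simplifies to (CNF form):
w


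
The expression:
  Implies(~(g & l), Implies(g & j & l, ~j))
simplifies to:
True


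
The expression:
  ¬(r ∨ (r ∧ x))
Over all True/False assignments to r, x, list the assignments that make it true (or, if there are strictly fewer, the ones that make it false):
is true only for:
  r=False, x=False;
  r=False, x=True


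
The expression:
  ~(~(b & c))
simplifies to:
b & c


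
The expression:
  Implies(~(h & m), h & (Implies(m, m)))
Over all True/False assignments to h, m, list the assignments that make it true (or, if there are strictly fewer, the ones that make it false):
is true only for:
  h=True, m=False;
  h=True, m=True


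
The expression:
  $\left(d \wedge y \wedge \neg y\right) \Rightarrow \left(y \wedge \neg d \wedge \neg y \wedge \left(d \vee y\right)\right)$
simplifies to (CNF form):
$\text{True}$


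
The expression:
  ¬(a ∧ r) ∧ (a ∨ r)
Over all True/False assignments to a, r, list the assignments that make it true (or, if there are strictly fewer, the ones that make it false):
is true only for:
  a=False, r=True;
  a=True, r=False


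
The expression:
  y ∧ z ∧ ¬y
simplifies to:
False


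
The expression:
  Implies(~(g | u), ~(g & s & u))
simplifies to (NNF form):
True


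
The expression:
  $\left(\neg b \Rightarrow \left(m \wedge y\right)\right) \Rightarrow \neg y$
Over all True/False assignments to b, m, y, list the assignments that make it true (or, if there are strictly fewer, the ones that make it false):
is false only for:
  b=False, m=True, y=True;
  b=True, m=False, y=True;
  b=True, m=True, y=True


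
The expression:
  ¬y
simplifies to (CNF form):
¬y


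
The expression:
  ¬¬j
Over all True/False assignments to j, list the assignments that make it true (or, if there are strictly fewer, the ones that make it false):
is true only for:
  j=True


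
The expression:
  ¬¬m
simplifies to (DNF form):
m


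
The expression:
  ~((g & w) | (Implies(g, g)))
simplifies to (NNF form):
False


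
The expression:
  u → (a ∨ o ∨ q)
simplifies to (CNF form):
a ∨ o ∨ q ∨ ¬u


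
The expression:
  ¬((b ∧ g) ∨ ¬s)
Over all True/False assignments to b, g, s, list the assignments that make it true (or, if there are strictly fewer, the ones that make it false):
is true only for:
  b=False, g=False, s=True;
  b=False, g=True, s=True;
  b=True, g=False, s=True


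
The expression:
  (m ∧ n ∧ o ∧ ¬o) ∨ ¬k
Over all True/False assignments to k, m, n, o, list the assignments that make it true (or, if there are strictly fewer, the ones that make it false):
is true only for:
  k=False, m=False, n=False, o=False;
  k=False, m=False, n=False, o=True;
  k=False, m=False, n=True, o=False;
  k=False, m=False, n=True, o=True;
  k=False, m=True, n=False, o=False;
  k=False, m=True, n=False, o=True;
  k=False, m=True, n=True, o=False;
  k=False, m=True, n=True, o=True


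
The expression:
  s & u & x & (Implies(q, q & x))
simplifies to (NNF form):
s & u & x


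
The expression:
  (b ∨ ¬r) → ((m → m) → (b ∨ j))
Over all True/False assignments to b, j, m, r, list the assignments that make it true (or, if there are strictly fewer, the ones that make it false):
is false only for:
  b=False, j=False, m=False, r=False;
  b=False, j=False, m=True, r=False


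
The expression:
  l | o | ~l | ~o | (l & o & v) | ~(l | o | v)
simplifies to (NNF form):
True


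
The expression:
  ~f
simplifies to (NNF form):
~f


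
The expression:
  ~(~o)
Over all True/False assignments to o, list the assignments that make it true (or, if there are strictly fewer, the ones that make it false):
is true only for:
  o=True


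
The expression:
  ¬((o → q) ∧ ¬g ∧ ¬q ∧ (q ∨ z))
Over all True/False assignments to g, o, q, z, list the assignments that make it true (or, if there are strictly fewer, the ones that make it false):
is false only for:
  g=False, o=False, q=False, z=True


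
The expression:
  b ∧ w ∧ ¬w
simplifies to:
False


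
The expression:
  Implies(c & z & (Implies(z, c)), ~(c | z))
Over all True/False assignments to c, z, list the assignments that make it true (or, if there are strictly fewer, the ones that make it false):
is false only for:
  c=True, z=True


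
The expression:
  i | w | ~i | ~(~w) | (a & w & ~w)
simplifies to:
True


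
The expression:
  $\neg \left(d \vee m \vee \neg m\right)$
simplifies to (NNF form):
$\text{False}$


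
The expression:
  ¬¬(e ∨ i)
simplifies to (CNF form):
e ∨ i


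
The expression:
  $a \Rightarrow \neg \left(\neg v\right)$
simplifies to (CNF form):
$v \vee \neg a$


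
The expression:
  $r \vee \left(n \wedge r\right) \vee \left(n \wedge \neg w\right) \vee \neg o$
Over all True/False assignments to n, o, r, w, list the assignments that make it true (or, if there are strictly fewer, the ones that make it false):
is false only for:
  n=False, o=True, r=False, w=False;
  n=False, o=True, r=False, w=True;
  n=True, o=True, r=False, w=True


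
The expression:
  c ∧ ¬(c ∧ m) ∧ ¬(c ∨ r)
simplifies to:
False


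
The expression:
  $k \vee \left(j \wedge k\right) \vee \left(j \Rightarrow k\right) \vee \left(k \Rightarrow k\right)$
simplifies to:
$\text{True}$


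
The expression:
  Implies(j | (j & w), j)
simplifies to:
True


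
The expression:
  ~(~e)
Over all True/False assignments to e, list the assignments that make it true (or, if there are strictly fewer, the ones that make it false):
is true only for:
  e=True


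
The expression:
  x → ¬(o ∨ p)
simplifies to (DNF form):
(¬o ∧ ¬p) ∨ ¬x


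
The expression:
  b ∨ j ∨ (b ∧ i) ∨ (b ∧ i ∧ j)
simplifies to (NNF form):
b ∨ j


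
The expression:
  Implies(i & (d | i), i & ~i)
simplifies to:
~i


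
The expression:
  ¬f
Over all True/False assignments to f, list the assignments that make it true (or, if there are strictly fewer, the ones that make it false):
is true only for:
  f=False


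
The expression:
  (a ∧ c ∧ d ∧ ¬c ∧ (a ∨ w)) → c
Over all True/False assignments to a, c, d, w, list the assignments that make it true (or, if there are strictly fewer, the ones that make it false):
is always true.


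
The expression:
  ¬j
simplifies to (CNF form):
¬j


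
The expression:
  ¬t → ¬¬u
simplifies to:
t ∨ u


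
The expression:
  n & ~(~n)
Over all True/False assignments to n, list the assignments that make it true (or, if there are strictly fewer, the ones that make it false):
is true only for:
  n=True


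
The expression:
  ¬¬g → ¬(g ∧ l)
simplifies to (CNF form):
¬g ∨ ¬l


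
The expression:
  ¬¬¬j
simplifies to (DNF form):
¬j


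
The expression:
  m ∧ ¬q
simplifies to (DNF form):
m ∧ ¬q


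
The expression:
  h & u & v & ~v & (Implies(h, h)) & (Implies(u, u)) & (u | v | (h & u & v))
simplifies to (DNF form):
False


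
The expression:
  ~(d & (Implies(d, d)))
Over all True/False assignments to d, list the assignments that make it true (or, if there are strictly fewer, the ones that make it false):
is true only for:
  d=False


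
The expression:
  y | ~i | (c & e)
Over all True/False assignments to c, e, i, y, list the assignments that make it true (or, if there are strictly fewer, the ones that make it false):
is false only for:
  c=False, e=False, i=True, y=False;
  c=False, e=True, i=True, y=False;
  c=True, e=False, i=True, y=False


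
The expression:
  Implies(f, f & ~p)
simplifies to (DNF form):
~f | ~p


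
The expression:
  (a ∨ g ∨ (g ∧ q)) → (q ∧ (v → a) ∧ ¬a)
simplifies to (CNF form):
¬a ∧ (q ∨ ¬g) ∧ (¬g ∨ ¬v)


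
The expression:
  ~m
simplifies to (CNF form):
~m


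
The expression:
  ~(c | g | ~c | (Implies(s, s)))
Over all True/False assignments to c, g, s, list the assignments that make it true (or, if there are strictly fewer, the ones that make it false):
is never true.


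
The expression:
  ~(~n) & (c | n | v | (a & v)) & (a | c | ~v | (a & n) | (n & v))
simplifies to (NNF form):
n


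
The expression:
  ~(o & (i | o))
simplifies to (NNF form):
~o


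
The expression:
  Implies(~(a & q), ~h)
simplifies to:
~h | (a & q)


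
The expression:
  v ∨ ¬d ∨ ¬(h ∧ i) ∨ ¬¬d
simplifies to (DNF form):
True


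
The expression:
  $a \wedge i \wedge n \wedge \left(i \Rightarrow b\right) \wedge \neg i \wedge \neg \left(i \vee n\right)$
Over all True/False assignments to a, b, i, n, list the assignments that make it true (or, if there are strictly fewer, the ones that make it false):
is never true.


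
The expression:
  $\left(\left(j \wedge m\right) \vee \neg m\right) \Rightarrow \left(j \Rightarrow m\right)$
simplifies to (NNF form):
$m \vee \neg j$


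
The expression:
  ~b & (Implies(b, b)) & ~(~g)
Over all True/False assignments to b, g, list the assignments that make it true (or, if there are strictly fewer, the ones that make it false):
is true only for:
  b=False, g=True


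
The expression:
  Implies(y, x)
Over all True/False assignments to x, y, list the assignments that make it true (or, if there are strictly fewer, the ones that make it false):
is false only for:
  x=False, y=True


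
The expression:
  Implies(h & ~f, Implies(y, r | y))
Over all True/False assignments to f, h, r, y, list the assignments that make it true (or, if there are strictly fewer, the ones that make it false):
is always true.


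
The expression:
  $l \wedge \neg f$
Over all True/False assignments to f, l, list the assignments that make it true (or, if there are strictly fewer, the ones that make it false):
is true only for:
  f=False, l=True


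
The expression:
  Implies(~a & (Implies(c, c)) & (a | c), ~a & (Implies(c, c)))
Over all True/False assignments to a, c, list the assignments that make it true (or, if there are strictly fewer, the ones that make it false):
is always true.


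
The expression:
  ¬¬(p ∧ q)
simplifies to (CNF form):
p ∧ q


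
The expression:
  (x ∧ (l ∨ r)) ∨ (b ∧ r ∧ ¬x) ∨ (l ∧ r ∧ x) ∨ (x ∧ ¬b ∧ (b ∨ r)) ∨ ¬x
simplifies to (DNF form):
l ∨ r ∨ ¬x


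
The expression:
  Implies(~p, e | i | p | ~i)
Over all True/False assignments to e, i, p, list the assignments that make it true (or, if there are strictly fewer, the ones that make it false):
is always true.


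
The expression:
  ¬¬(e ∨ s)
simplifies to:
e ∨ s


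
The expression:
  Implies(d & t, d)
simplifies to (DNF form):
True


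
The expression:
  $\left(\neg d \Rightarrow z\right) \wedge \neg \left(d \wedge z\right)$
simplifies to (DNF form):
$\left(d \wedge \neg z\right) \vee \left(z \wedge \neg d\right)$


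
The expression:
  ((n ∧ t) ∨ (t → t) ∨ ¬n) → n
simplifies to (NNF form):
n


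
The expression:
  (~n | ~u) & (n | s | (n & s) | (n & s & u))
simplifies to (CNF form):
(n | s) & (~n | ~u)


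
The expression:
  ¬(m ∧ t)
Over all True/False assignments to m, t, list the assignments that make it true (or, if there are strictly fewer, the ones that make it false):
is false only for:
  m=True, t=True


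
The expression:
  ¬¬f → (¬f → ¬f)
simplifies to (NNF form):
True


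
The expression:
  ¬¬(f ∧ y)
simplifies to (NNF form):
f ∧ y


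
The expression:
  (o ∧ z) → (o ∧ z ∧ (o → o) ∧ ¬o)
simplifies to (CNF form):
¬o ∨ ¬z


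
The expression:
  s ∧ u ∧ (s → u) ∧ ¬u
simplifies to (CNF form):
False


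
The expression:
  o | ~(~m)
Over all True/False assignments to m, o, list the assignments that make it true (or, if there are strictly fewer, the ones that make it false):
is false only for:
  m=False, o=False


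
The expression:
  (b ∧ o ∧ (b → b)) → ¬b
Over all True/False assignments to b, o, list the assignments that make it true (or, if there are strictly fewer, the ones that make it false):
is false only for:
  b=True, o=True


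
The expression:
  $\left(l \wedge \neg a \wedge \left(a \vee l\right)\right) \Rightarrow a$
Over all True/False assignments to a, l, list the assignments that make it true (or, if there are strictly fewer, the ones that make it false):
is false only for:
  a=False, l=True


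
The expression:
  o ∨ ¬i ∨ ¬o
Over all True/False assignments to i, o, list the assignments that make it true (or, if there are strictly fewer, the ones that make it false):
is always true.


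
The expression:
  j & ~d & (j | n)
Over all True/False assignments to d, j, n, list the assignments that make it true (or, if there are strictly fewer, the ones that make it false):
is true only for:
  d=False, j=True, n=False;
  d=False, j=True, n=True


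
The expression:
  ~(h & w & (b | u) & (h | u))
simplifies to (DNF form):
~h | ~w | (~b & ~u)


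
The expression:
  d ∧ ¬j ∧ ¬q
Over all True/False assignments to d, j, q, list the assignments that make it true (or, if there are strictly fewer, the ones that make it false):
is true only for:
  d=True, j=False, q=False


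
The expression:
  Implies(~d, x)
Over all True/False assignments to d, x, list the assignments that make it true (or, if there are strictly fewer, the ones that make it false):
is false only for:
  d=False, x=False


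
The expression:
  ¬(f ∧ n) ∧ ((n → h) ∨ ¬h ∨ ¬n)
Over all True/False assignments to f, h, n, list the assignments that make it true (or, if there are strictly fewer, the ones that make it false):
is false only for:
  f=True, h=False, n=True;
  f=True, h=True, n=True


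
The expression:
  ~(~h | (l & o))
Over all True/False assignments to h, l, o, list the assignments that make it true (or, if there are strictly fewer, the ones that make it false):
is true only for:
  h=True, l=False, o=False;
  h=True, l=False, o=True;
  h=True, l=True, o=False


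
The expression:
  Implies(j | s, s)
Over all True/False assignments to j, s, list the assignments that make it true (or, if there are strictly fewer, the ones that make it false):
is false only for:
  j=True, s=False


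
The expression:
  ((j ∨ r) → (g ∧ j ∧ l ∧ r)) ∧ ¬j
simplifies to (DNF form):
¬j ∧ ¬r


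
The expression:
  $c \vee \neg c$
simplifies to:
$\text{True}$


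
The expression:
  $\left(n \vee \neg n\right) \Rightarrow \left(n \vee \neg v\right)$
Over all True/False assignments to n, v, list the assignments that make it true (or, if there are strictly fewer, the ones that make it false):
is false only for:
  n=False, v=True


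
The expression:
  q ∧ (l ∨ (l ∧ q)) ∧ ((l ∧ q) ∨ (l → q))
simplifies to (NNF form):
l ∧ q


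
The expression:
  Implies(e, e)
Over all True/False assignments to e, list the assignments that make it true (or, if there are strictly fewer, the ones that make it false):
is always true.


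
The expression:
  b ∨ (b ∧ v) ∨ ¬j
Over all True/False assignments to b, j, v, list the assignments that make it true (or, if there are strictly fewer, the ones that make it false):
is false only for:
  b=False, j=True, v=False;
  b=False, j=True, v=True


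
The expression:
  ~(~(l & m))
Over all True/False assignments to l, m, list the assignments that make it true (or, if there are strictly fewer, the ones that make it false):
is true only for:
  l=True, m=True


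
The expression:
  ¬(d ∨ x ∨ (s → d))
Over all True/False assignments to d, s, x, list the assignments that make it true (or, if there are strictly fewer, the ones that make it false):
is true only for:
  d=False, s=True, x=False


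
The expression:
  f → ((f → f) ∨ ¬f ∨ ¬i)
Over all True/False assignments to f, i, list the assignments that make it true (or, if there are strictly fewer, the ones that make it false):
is always true.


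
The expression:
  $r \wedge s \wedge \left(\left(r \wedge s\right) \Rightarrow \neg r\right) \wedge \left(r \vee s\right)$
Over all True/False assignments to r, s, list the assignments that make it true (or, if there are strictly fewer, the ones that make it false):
is never true.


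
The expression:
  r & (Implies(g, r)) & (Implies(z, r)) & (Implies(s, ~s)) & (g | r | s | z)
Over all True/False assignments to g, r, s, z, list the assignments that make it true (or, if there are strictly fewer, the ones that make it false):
is true only for:
  g=False, r=True, s=False, z=False;
  g=False, r=True, s=False, z=True;
  g=True, r=True, s=False, z=False;
  g=True, r=True, s=False, z=True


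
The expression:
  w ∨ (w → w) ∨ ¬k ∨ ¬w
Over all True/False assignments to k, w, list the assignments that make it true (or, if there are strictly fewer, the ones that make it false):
is always true.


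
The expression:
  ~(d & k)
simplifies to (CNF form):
~d | ~k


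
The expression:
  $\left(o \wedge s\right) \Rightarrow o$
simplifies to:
$\text{True}$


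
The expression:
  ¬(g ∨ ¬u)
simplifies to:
u ∧ ¬g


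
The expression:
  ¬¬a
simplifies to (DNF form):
a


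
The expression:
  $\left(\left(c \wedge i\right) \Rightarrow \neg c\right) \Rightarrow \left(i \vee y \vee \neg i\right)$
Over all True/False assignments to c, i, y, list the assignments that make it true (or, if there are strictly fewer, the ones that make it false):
is always true.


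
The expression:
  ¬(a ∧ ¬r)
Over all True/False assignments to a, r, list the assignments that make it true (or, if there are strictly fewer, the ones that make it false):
is false only for:
  a=True, r=False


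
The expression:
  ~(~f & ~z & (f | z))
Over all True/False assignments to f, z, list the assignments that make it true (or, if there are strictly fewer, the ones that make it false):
is always true.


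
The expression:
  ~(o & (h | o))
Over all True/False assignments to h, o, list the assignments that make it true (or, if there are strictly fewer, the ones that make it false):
is true only for:
  h=False, o=False;
  h=True, o=False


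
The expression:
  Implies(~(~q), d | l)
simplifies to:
d | l | ~q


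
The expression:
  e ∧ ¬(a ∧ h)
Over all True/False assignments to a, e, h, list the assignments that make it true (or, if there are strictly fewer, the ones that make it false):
is true only for:
  a=False, e=True, h=False;
  a=False, e=True, h=True;
  a=True, e=True, h=False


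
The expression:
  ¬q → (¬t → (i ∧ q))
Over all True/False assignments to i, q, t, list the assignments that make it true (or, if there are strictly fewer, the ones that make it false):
is false only for:
  i=False, q=False, t=False;
  i=True, q=False, t=False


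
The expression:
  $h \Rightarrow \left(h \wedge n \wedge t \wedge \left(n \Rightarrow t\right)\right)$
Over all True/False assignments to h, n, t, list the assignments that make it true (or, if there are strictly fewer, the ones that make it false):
is false only for:
  h=True, n=False, t=False;
  h=True, n=False, t=True;
  h=True, n=True, t=False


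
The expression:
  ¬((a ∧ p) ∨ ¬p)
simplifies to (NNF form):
p ∧ ¬a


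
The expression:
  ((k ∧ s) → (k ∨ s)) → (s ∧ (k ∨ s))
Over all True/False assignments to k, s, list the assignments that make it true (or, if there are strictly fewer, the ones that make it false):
is true only for:
  k=False, s=True;
  k=True, s=True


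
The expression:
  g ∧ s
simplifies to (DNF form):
g ∧ s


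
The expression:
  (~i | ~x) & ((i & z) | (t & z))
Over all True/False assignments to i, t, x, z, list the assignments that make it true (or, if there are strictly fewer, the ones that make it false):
is true only for:
  i=False, t=True, x=False, z=True;
  i=False, t=True, x=True, z=True;
  i=True, t=False, x=False, z=True;
  i=True, t=True, x=False, z=True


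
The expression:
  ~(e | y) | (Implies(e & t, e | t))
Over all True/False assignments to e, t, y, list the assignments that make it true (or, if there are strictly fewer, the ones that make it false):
is always true.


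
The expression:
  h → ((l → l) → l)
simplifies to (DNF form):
l ∨ ¬h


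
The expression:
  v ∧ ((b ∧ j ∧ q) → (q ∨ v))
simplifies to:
v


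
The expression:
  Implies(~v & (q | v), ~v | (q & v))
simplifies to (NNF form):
True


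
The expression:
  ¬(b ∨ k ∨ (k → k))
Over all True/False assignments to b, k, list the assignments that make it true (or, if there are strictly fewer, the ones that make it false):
is never true.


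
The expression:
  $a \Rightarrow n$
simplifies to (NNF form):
$n \vee \neg a$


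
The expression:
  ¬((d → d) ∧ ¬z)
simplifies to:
z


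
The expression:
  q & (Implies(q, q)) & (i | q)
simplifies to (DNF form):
q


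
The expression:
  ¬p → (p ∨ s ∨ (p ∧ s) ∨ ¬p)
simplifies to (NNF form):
True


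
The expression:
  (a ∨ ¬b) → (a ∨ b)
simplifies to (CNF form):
a ∨ b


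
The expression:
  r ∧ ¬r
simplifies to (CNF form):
False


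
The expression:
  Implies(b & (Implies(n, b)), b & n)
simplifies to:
n | ~b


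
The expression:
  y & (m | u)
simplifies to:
y & (m | u)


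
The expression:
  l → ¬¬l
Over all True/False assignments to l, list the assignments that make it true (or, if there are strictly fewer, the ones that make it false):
is always true.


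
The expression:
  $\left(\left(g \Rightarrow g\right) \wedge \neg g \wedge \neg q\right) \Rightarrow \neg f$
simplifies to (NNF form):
$g \vee q \vee \neg f$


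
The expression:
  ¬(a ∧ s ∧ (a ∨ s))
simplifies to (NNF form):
¬a ∨ ¬s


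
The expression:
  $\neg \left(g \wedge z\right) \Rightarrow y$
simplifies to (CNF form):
$\left(g \vee y\right) \wedge \left(y \vee z\right)$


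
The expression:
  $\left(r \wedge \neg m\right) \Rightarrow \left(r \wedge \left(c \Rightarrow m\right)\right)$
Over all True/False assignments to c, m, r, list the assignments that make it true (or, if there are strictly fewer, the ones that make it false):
is false only for:
  c=True, m=False, r=True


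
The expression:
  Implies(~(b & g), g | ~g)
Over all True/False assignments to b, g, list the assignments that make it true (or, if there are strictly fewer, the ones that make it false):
is always true.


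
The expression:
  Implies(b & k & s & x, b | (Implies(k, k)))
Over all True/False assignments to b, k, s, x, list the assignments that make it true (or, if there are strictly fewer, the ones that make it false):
is always true.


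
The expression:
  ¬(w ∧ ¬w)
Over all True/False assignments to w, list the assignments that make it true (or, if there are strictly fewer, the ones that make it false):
is always true.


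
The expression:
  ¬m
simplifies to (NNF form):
¬m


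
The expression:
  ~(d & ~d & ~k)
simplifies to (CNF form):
True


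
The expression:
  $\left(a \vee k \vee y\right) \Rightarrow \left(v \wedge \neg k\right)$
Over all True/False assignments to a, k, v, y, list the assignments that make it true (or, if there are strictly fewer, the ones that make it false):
is true only for:
  a=False, k=False, v=False, y=False;
  a=False, k=False, v=True, y=False;
  a=False, k=False, v=True, y=True;
  a=True, k=False, v=True, y=False;
  a=True, k=False, v=True, y=True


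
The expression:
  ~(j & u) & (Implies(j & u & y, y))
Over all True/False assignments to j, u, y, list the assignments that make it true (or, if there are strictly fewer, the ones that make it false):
is false only for:
  j=True, u=True, y=False;
  j=True, u=True, y=True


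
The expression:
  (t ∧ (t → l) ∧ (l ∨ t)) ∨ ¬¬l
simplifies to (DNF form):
l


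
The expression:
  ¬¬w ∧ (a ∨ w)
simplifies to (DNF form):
w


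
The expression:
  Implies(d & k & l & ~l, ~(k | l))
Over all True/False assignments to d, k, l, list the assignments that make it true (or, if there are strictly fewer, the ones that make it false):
is always true.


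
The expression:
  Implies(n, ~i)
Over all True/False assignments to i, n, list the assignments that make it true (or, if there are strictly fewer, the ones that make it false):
is false only for:
  i=True, n=True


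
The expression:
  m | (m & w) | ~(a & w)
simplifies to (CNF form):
m | ~a | ~w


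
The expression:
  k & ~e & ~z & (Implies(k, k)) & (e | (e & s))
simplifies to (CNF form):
False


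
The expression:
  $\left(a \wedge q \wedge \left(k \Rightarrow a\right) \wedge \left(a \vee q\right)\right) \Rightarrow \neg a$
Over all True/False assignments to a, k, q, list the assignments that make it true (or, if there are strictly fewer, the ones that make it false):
is false only for:
  a=True, k=False, q=True;
  a=True, k=True, q=True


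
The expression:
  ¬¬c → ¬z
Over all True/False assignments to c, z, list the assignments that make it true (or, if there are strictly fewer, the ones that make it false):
is false only for:
  c=True, z=True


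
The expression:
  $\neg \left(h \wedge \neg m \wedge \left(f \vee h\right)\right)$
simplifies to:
$m \vee \neg h$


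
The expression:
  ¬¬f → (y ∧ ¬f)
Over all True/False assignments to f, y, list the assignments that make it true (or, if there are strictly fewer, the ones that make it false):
is true only for:
  f=False, y=False;
  f=False, y=True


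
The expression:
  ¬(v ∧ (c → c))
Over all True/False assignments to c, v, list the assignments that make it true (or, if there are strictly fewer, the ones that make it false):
is true only for:
  c=False, v=False;
  c=True, v=False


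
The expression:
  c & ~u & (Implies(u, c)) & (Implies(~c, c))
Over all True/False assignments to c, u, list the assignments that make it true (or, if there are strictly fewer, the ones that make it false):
is true only for:
  c=True, u=False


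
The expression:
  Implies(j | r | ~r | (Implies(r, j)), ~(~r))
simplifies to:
r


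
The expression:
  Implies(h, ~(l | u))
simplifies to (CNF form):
(~h | ~l) & (~h | ~u)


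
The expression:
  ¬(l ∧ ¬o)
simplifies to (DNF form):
o ∨ ¬l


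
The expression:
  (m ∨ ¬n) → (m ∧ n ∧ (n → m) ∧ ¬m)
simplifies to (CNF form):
n ∧ ¬m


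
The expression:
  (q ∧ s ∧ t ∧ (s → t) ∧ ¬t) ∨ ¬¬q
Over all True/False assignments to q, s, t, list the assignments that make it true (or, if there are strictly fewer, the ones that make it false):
is true only for:
  q=True, s=False, t=False;
  q=True, s=False, t=True;
  q=True, s=True, t=False;
  q=True, s=True, t=True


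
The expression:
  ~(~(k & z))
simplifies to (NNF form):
k & z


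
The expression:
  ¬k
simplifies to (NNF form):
¬k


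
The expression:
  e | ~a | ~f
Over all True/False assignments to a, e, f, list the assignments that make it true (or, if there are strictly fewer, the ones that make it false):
is false only for:
  a=True, e=False, f=True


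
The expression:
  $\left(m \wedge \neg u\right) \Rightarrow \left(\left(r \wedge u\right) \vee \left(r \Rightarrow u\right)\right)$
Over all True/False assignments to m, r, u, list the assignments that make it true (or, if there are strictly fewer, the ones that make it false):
is false only for:
  m=True, r=True, u=False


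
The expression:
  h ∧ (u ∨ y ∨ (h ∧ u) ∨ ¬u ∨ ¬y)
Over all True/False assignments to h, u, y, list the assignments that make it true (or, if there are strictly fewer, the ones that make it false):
is true only for:
  h=True, u=False, y=False;
  h=True, u=False, y=True;
  h=True, u=True, y=False;
  h=True, u=True, y=True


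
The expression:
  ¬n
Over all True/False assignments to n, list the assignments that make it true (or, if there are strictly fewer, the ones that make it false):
is true only for:
  n=False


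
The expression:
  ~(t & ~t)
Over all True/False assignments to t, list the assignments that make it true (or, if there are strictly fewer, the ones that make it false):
is always true.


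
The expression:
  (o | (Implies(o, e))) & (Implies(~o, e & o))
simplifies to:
o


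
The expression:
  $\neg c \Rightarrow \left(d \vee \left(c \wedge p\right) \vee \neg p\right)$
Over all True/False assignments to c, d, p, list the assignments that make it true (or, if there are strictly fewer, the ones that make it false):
is false only for:
  c=False, d=False, p=True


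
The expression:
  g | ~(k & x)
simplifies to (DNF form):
g | ~k | ~x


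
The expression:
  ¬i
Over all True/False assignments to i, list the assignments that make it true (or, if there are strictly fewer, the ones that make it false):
is true only for:
  i=False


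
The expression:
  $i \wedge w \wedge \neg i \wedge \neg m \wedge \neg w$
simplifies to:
$\text{False}$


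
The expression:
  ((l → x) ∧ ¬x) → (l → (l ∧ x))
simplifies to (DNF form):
True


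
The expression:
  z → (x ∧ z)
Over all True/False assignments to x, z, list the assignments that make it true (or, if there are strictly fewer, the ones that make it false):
is false only for:
  x=False, z=True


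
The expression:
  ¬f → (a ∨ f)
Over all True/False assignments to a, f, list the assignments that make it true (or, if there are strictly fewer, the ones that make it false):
is false only for:
  a=False, f=False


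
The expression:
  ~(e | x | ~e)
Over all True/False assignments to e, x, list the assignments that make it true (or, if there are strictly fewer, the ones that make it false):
is never true.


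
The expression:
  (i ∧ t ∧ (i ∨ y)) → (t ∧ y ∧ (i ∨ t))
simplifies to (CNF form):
y ∨ ¬i ∨ ¬t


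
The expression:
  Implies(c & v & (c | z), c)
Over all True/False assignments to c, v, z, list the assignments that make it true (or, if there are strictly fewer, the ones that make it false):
is always true.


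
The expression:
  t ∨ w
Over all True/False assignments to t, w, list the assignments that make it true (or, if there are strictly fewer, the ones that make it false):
is false only for:
  t=False, w=False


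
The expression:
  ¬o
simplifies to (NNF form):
¬o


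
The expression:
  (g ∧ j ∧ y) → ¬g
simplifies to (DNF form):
¬g ∨ ¬j ∨ ¬y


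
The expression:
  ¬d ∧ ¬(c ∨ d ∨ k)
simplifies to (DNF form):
¬c ∧ ¬d ∧ ¬k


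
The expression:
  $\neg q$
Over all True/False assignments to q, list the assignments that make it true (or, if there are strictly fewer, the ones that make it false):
is true only for:
  q=False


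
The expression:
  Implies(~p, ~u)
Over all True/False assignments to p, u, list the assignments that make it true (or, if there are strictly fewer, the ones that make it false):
is false only for:
  p=False, u=True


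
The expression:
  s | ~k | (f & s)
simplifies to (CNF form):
s | ~k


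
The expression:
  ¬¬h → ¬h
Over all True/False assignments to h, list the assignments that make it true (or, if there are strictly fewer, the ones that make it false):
is true only for:
  h=False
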